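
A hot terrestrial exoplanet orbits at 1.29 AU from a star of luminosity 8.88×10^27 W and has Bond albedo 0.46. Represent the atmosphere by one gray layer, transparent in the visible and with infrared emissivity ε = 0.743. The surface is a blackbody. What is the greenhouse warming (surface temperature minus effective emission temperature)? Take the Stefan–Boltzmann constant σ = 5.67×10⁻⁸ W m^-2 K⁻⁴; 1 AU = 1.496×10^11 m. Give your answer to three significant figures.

Orbital distance: d = 1.29 AU = 1.930×10^11 m.
Flux at the orbit: S = L/(4πd²) = 8.88×10^27/(4π·(1.93×10^11)²) = 18970 W m^-2.
The planet radiates to space at T_e = [S(1−α)/(4σ)]^(1/4) = 461.0 K.
For a single slab of emissivity ε, T_s⁴ = 2T_e⁴/(2−ε); thus T_s = 461.0·(1.591)^(1/4) = 517.8 K.
The atmosphere warms the surface by 56.76 K.

56.8 K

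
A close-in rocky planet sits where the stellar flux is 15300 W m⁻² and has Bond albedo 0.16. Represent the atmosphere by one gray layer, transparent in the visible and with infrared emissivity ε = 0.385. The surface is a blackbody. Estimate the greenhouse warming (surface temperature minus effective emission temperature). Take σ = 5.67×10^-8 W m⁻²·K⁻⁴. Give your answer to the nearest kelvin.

27 K

The planet radiates to space at T_e = [S(1−α)/(4σ)]^(1/4) = 487.9 K.
Surface balance with a leaky layer gives σT_s⁴ = σT_e⁴·2/(2−ε), so T_s = T_e·[2/(2−0.385)]^(1/4) = 514.7 K.
T_s − T_e = 514.7 − 487.9 = 26.79 K.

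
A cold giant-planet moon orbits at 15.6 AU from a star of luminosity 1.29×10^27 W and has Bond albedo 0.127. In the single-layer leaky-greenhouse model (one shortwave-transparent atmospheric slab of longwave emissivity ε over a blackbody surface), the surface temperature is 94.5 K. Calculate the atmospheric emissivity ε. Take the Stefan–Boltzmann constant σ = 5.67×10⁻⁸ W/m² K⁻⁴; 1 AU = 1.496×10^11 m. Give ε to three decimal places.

0.181

d = 15.6 × 1.496×10^11 m = 2.334×10^12 m.
Spreading L over a sphere of radius d: S = 1.29×10^27/(4π·2.33×10^12²) = 18.85 W/m².
TOA balance gives T_e = 92.29 K.
Inverting T_s⁴ = 2T_e⁴/(2−ε): (T_e/T_s)⁴ = 0.9097, so ε = 2(1 − 0.9097) = 0.1805.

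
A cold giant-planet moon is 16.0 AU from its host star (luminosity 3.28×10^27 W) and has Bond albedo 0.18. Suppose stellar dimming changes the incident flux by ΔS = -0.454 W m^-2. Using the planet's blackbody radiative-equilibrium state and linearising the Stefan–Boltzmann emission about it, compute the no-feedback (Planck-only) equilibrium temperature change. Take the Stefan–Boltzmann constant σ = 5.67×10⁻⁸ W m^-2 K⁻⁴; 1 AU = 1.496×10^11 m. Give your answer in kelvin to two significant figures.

-0.28 K

Orbital distance: d = 16.0 AU = 2.394×10^12 m.
Spreading L over a sphere of radius d: S = 3.28×10^27/(4π·2.39×10^12²) = 45.56 W m^-2.
Unperturbed T_e = [45.56·(1−0.18)/(4σ)]^¼ = 113.3 K.
Only a fraction (1−α) is absorbed and it's spread over 4πR², so ΔF = (1−α)ΔS/4 = -0.09307 W m^-2.
Linearising σT⁴ gives d(σT⁴)/dT = 4σT_e³ = 0.3298 W m^-2 per K.
So ΔT₀ = -0.09307/0.3298 = -0.282 K.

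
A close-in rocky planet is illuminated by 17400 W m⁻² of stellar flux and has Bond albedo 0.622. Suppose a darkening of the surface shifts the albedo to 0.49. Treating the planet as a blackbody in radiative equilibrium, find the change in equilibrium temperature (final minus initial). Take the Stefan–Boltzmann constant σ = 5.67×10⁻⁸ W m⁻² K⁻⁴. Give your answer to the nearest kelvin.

32 K

With α = 0.622, T₁ = 412.7 K.
After:  T₂ = [17400·0.51/(4σ)]^(1/4) = 444.8 K.
ΔT = T₂ − T₁ = 32.09 K.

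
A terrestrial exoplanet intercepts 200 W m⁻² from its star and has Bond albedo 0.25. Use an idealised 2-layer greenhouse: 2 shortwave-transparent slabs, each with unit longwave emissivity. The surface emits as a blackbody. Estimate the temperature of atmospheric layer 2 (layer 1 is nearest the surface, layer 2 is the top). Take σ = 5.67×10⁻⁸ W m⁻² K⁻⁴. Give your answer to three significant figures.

160 kelvin

OLR = S(1−α)/4 = 37.50 W m⁻²; the top layer radiates at T_e = 160.4 K.
The net upward flux σT_e⁴ is constant between every pair of levels, so T_k⁴ = (N+1−k)T_e⁴.
T_2 = (1)^(1/4)·160.4 = 160.4 K.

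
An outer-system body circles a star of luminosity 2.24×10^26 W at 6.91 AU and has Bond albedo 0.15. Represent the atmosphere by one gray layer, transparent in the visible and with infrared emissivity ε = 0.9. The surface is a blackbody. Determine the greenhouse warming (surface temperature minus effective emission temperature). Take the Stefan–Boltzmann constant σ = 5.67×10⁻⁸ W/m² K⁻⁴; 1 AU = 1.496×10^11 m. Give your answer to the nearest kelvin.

d = 6.91 × 1.496×10^11 m = 1.034×10^12 m.
Spreading L over a sphere of radius d: S = 2.24×10^26/(4π·1.03×10^12²) = 16.68 W/m².
The planet radiates to space at T_e = [S(1−α)/(4σ)]^(1/4) = 88.92 K.
For a single slab of emissivity ε, T_s⁴ = 2T_e⁴/(2−ε); thus T_s = 88.92·(1.818)^(1/4) = 103.3 K.
The atmosphere warms the surface by 14.33 K.

14 K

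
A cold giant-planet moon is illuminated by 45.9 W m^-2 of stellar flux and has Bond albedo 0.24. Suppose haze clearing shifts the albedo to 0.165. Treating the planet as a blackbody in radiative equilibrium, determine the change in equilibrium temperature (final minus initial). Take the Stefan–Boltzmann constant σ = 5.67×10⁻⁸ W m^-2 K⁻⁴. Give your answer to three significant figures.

With α = 0.24, T₁ = 111.4 K.
Final:   T₂ = [S(1−0.165)/(4σ)]^(1/4) = 114.0 K.
Change: 114.0 − 111.4 = 2.651 K.

2.65 K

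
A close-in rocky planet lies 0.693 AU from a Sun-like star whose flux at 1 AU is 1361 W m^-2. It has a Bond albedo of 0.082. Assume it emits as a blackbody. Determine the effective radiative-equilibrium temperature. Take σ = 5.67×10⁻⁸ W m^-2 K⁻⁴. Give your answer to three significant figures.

327 K

By the inverse-square law, S = 1361/0.693² = 2834 W m^-2.
The planet absorbs (1−α)S over its disc πR² and re-emits over 4πR², so the mean absorbed flux is (1−0.082)·2834/4 = 650.4 W m^-2.
In equilibrium σT⁴ equals this, so T = 327.3 K.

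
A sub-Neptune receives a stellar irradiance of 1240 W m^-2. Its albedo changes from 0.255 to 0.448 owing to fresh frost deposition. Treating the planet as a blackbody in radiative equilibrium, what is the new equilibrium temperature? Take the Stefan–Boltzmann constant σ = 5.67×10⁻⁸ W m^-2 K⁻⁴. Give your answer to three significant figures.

234 kelvin

With the new albedo, S(1−α₂)/4 = 171.1 W m^-2, so T₂ = 234.4 K.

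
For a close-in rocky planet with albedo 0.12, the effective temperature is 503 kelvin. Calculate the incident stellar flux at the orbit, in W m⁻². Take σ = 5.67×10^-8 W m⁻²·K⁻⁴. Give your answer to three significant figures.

Invert the energy balance for S: S = 4σT⁴/(1−α).
The emitted flux is σT⁴ = 3630 W m⁻².
S = 4·3630/0.88 = 16500 W m⁻².

16500 W m⁻²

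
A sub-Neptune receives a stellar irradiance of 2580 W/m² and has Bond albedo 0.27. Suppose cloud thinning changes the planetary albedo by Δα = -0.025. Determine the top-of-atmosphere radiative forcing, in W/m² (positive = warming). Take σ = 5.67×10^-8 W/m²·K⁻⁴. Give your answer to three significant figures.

16.1 W/m²

TOA radiative forcing: ΔF = −S·Δα/4 = −2580·(-0.025)/4 = 16.12 W/m².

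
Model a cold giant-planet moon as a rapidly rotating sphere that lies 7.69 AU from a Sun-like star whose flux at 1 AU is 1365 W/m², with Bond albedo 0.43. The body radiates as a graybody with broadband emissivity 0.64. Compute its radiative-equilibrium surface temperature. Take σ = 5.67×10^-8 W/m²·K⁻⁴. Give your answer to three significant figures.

Flux at the orbit: S = 1365/(7.69)² = 23.08 W/m².
The planet absorbs (1−α)S over its disc πR² and re-emits over 4πR², so the mean absorbed flux is (1−0.43)·23.08/4 = 3.289 W/m².
Equating to εσT⁴ with ε = 0.64: T = (3.289/0.64σ)^(1/4) = 97.57 K.

97.6 K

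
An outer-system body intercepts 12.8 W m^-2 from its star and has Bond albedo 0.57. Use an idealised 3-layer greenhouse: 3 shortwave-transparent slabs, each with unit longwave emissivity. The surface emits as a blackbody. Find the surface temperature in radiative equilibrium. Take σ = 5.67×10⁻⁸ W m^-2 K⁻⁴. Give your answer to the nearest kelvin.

99 kelvin

OLR = S(1−α)/4 = 1.376 W m^-2; the top layer radiates at T_e = 70.19 K.
For an N-layer opaque stack, T_s⁴ = (N+1)T_e⁴, hence T_s = (4)^(1/4)×70.19 K = 99.26 K.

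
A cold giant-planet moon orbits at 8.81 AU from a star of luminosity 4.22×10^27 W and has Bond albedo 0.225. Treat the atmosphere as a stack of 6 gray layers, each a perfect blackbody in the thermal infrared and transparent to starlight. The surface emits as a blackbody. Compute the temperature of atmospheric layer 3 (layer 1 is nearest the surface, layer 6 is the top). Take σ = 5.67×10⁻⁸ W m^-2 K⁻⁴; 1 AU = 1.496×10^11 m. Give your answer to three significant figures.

Orbital distance: d = 8.81 AU = 1.318×10^12 m.
Spreading L over a sphere of radius d: S = 4.22×10^27/(4π·1.32×10^12²) = 193.3 W m^-2.
The effective emission temperature is T_e = [S(1−α)/(4σ)]^¼ = 160.3 K.
Each opaque layer satisfies 2T_j⁴ = T_{j−1}⁴ + T_{j+1}⁴, giving T_k⁴ = (N+1−k)T_e⁴.
T_3 = (4)^(1/4)·160.3 = 226.7 K.

227 kelvin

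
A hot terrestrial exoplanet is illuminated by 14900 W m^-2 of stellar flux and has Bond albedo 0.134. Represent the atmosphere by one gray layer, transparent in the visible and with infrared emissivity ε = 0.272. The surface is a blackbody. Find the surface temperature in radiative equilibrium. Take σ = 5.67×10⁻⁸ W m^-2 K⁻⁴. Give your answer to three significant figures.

Effective emission temperature (TOA balance): σT_e⁴ = S(1−α)/4 = 3226 W m^-2 → T_e = 488.4 K.
Surface balance with a leaky layer gives σT_s⁴ = σT_e⁴·2/(2−ε), so T_s = T_e·[2/(2−0.272)]^(1/4) = 506.6 K.

507 K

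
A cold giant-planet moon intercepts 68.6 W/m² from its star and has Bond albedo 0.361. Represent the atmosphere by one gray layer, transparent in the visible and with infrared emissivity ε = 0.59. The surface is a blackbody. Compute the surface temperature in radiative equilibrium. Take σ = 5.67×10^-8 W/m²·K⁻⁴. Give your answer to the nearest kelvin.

At the top of the atmosphere, σT_e⁴ = S(1−α)/4 = 10.96 W/m², giving T_e = 117.9 K.
The surface balance (absorbed SW + ε·downward IR = σT_s⁴) with T_a⁴ = T_s⁴/2 reduces to T_s = T_e·[2/(2−ε)]^¼ = 128.7 K.

129 kelvin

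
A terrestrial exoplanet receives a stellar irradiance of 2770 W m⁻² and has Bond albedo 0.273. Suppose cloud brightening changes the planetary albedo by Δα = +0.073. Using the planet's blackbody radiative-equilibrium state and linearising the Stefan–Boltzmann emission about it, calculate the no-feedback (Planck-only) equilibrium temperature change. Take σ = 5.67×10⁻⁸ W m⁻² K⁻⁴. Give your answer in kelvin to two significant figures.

The baseline emission temperature is T_e = 307.0 K.
ΔF = −(S/4)Δα = −(2770/4)×(+0.073) = -50.55 W m⁻².
The Planck feedback parameter is 4σT_e³ = 6.560 W m⁻²/K.
Hence the no-feedback warming is ΔF/(4σT_e³) = -7.71 K.

-7.7 K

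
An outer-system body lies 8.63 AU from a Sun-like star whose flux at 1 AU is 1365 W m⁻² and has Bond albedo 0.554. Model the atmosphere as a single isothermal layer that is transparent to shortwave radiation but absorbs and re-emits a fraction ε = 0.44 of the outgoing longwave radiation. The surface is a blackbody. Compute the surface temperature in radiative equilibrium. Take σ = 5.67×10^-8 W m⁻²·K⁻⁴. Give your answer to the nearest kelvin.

82 kelvin

By the inverse-square law, S = 1365/8.63² = 18.33 W m⁻².
Effective emission temperature (TOA balance): σT_e⁴ = S(1−α)/4 = 2.044 W m⁻² → T_e = 77.48 K.
The surface balance (absorbed SW + ε·downward IR = σT_s⁴) with T_a⁴ = T_s⁴/2 reduces to T_s = T_e·[2/(2−ε)]^¼ = 82.45 K.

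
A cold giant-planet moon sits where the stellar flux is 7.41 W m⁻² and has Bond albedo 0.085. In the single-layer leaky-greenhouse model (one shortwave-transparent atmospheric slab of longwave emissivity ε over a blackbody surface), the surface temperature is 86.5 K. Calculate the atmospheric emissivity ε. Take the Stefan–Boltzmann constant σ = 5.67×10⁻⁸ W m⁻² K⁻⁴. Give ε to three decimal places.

0.932

TOA balance gives T_e = 73.94 K.
Since (2−ε)/2 = (T_e/T_s)⁴ = 0.5340, ε = 0.9320.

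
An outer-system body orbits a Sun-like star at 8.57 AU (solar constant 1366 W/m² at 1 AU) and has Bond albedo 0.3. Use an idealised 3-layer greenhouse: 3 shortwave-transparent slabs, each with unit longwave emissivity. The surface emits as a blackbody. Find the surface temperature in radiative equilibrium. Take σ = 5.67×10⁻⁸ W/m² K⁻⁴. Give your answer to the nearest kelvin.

123 K

By the inverse-square law, S = 1366/8.57² = 18.60 W/m².
Top-of-atmosphere balance: σT_e⁴ = S(1−α)/4 = 3.255 W/m² → T_e = 87.04 K.
Layer-by-layer balance gives σT_s⁴ = (N+1)σT_e⁴, so T_s = 4^¼·87.04 = 123.1 K.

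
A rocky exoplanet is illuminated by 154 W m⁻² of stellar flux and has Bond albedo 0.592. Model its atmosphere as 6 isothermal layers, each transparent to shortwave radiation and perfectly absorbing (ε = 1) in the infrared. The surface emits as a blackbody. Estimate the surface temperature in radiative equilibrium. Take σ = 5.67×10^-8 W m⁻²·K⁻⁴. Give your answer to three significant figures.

210 kelvin

Top-of-atmosphere balance: σT_e⁴ = S(1−α)/4 = 15.71 W m⁻² → T_e = 129.0 K.
For an N-layer opaque stack, T_s⁴ = (N+1)T_e⁴, hence T_s = (7)^(1/4)×129.0 K = 209.8 K.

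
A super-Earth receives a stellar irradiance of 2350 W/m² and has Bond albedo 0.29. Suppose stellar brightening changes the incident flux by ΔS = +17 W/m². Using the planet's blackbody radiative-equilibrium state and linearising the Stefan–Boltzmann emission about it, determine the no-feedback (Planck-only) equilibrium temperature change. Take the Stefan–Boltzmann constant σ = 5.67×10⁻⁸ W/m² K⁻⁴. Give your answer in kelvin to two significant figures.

Unperturbed T_e = [2350·(1−0.29)/(4σ)]^¼ = 292.9 K.
TOA radiative forcing: ΔF = (1−α)ΔS/4 = 0.71·(+17)/4 = 3.018 W/m².
Linearising σT⁴ gives d(σT⁴)/dT = 4σT_e³ = 5.697 W/m² per K.
ΔT₀ = ΔF/λ_P = 3.018/5.697 = 0.530 K.

0.53 K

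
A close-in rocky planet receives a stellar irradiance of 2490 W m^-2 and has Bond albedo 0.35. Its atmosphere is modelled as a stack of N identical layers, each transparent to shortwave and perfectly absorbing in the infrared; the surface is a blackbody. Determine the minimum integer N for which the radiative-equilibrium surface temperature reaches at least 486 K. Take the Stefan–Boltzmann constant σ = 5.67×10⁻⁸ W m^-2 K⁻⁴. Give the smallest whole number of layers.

The effective emission temperature is T_e = [S(1−α)/(4σ)]^¼ = 290.6 K.
Since T_s⁴ = (N+1)T_e⁴, we need N ≥ (T_s/T_e)⁴ − 1 = 6.818.
So N ≥ 6.818; the smallest integer is N = 7.

7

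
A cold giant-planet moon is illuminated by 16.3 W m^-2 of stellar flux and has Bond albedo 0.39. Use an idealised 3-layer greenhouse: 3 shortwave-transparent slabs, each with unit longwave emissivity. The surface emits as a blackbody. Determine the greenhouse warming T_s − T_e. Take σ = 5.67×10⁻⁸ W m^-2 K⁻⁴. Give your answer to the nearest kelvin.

34 K

The effective emission temperature is T_e = [S(1−α)/(4σ)]^¼ = 81.37 K.
T_s = (N+1)^(1/4)·T_e = 115.1 K.
So the greenhouse effect raises the surface by 115.1 − 81.37 = 33.70 K.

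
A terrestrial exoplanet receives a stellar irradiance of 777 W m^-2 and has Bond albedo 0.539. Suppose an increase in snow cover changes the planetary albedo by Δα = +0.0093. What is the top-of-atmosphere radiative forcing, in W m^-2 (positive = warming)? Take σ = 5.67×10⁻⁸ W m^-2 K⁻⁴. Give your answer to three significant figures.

-1.81 W m^-2

The change in absorbed flux is Δ[S(1−α)/4] = −SΔα/4 = -1.807 W m^-2.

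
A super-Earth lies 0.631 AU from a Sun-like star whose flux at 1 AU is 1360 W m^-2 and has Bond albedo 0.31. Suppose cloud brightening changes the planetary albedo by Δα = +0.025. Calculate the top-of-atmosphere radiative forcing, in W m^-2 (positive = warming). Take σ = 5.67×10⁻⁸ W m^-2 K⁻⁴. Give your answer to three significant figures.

By the inverse-square law, S = 1360/0.631² = 3416 W m^-2.
TOA radiative forcing: ΔF = −S·Δα/4 = −3416·(+0.025)/4 = -21.35 W m^-2.

-21.3 W m^-2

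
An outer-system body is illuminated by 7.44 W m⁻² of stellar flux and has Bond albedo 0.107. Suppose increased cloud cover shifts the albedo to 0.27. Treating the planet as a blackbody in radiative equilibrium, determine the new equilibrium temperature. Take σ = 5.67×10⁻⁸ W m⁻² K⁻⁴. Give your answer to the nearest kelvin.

70 kelvin

New equilibrium: T₂ = [(1−0.27)·7.440/(4σ)]^(1/4) = 69.95 K.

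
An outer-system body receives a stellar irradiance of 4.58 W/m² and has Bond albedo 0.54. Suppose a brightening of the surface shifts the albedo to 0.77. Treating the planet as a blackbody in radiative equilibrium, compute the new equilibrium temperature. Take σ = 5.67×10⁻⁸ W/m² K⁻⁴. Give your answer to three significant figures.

46.4 kelvin

New equilibrium: T₂ = [(1−0.77)·4.580/(4σ)]^(1/4) = 46.42 K.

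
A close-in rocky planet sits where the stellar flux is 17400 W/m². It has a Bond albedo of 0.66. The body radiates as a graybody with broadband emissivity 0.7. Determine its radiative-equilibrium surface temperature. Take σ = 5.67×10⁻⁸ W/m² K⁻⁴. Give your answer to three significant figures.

The planet absorbs (1−α)S over its disc πR² and re-emits over 4πR², so the mean absorbed flux is (1−0.66)·17400/4 = 1479 W/m².
Radiative balance εσT⁴ = 1479 gives T = [1479/(0.7·σ)]^(1/4) = 439.4 K.

439 kelvin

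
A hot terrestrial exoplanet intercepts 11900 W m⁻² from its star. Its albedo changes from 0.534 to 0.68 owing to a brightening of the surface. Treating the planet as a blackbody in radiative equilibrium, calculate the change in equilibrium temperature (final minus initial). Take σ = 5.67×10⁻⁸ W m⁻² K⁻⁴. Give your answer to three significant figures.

Before: T₁ = [11900·0.466/(4σ)]^(1/4) = 395.4 K.
After:  T₂ = [11900·0.32/(4σ)]^(1/4) = 360.0 K.
ΔT = T₂ − T₁ = -35.46 K.

-35.5 kelvin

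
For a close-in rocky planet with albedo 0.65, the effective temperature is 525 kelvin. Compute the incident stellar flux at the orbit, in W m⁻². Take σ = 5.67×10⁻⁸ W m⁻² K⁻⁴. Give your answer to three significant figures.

Invert the energy balance for S: S = 4σT⁴/(1−α).
σT⁴ = 5.67×10⁻⁸·(525)⁴ = 4307 W m⁻².
S = 4·4307/0.35 = 49230 W m⁻².

49200 W m⁻²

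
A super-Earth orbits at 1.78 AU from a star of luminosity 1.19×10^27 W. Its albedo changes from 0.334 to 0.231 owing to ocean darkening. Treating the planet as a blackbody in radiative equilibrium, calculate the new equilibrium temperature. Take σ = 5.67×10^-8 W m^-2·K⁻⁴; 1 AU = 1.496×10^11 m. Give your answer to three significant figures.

259 K

d = 1.78 × 1.496×10^11 m = 2.663×10^11 m.
Flux at the orbit: S = L/(4πd²) = 1.19×10^27/(4π·(2.66×10^11)²) = 1335 W m^-2.
T₂ = [S(1−α₂)/(4σ)]^(1/4) = [1335·0.769/(4σ)]^(1/4) = 259.4 K.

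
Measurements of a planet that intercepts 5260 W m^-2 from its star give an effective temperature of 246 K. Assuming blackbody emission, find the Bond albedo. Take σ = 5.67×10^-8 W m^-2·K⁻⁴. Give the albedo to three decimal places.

0.842

From σT⁴ = S(1−α)/4 we invert for α: 1−α = 4σT⁴/S.
4σT⁴ = 4·5.67×10⁻⁸·(246)⁴ = 830.6 W m^-2.
Hence α = 1 − 830.6/5260 = 0.8421.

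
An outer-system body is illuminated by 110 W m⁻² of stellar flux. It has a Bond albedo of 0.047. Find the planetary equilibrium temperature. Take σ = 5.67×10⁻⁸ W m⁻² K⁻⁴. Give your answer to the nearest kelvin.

Absorbed flux (global mean): S(1−α)/4 = 110.0·0.953/4 = 26.21 W m⁻².
Set σT⁴ = 26.21 → T = (26.21/σ)^(1/4) = 146.6 K.

147 K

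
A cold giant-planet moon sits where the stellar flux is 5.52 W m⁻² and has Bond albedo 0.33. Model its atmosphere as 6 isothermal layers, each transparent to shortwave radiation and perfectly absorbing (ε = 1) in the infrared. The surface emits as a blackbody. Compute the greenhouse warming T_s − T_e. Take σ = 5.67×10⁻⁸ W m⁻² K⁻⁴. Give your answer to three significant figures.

39.8 kelvin

Top-of-atmosphere balance: σT_e⁴ = S(1−α)/4 = 0.9246 W m⁻² → T_e = 63.55 K.
Surface: T_s = (7)^¼·T_e = 103.4 K.
Warming: T_s − T_e = 39.82 K.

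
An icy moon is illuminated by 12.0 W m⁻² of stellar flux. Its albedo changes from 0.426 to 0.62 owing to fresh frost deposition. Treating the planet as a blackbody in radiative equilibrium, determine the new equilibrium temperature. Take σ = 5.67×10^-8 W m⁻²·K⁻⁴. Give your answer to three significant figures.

67.0 K

T₂ = [S(1−α₂)/(4σ)]^(1/4) = [12.00·0.38/(4σ)]^(1/4) = 66.96 K.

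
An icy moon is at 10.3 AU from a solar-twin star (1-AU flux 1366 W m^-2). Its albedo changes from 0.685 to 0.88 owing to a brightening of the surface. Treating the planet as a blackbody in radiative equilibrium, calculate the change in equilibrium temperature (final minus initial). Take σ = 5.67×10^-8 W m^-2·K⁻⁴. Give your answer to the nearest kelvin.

-14 K

Irradiance scales as 1/d², so S = 1366 W m^-2 × (1/10.3)² = 12.88 W m^-2.
With α = 0.685, T₁ = 65.03 K.
With α = 0.88, T₂ = 51.09 K.
ΔT = T₂ − T₁ = -13.94 K.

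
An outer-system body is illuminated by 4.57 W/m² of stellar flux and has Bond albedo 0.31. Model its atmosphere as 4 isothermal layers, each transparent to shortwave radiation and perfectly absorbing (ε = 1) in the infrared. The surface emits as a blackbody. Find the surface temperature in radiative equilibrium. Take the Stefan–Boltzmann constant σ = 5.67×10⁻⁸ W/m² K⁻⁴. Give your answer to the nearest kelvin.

The effective emission temperature is T_e = [S(1−α)/(4σ)]^¼ = 61.06 K.
For an N-layer opaque stack, T_s⁴ = (N+1)T_e⁴, hence T_s = (5)^(1/4)×61.06 K = 91.31 K.

91 K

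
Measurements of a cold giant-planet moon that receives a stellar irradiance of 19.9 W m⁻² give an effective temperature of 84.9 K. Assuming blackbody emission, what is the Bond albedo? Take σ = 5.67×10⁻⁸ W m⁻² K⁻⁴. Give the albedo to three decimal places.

From σT⁴ = S(1−α)/4 we invert for α: 1−α = 4σT⁴/S.
σT⁴ = 2.946 W m⁻², so 4σT⁴ = 11.78 W m⁻².
Hence α = 1 − 11.78/19.90 = 0.4079.

0.408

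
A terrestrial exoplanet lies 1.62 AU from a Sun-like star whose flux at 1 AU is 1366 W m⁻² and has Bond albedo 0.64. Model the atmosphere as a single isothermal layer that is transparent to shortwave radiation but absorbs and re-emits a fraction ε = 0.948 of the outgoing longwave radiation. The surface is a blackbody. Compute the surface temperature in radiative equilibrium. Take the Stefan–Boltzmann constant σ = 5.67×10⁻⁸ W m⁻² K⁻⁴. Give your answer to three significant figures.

199 kelvin

By the inverse-square law, S = 1366/1.62² = 520.5 W m⁻².
Effective emission temperature (TOA balance): σT_e⁴ = S(1−α)/4 = 46.84 W m⁻² → T_e = 169.5 K.
The surface balance (absorbed SW + ε·downward IR = σT_s⁴) with T_a⁴ = T_s⁴/2 reduces to T_s = T_e·[2/(2−ε)]^¼ = 199.1 K.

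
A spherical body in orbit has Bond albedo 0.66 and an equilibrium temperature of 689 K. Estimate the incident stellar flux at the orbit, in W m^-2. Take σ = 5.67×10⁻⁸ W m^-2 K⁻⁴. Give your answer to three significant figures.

Invert the energy balance for S: S = 4σT⁴/(1−α).
The emitted flux is σT⁴ = 12780 W m^-2.
S = 4·12780/0.34 = 1.503×10^5 W m^-2.

1.50×10^5 W m^-2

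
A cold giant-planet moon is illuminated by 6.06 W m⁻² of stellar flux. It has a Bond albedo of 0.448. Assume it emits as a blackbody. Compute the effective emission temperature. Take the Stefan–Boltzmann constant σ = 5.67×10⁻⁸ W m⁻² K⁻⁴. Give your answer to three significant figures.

Averaging over the sphere, the absorbed flux is S(1−α)/4 = 0.8363 W m⁻².
Set σT⁴ = 0.8363 → T = (0.8363/σ)^(1/4) = 61.97 K.

62.0 K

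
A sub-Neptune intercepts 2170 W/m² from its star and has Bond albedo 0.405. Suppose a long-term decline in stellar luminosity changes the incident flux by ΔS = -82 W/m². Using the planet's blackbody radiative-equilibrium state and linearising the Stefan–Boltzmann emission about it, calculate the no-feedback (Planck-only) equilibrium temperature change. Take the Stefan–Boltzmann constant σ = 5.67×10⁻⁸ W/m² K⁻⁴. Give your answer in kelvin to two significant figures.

Reference equilibrium: T_e = [S(1−α)/(4σ)]^(1/4) = 274.7 K.
TOA radiative forcing: ΔF = (1−α)ΔS/4 = 0.595·(-82)/4 = -12.20 W/m².
Planck response: λ_P = 4σT_e³ = 4·5.67×10⁻⁸·(274.7)³ = 4.700 W/m²/K.
ΔT₀ = ΔF/λ_P = -12.20/4.700 = -2.59 K.

-2.6 kelvin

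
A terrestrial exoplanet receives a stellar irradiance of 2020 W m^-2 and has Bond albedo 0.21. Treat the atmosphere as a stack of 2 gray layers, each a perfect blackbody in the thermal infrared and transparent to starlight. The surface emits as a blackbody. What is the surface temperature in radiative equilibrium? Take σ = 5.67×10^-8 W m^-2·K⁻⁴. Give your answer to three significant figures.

The effective emission temperature is T_e = [S(1−α)/(4σ)]^¼ = 289.6 K.
Layer-by-layer balance gives σT_s⁴ = (N+1)σT_e⁴, so T_s = 3^¼·289.6 = 381.2 K.

381 K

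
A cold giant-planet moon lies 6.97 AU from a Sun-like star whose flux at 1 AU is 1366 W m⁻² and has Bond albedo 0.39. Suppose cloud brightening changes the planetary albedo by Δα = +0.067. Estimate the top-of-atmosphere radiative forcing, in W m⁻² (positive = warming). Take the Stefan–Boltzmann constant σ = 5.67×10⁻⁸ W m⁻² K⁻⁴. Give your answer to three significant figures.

-0.471 W m⁻²

By the inverse-square law, S = 1366/6.97² = 28.12 W m⁻².
ΔF = −(S/4)Δα = −(28.12/4)×(+0.067) = -0.4710 W m⁻².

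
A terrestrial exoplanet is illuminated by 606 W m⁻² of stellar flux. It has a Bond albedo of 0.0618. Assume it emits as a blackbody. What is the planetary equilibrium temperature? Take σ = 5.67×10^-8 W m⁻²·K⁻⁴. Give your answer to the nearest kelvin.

Averaging over the sphere, the absorbed flux is S(1−α)/4 = 142.1 W m⁻².
Set σT⁴ = 142.1 → T = (142.1/σ)^(1/4) = 223.8 K.

224 kelvin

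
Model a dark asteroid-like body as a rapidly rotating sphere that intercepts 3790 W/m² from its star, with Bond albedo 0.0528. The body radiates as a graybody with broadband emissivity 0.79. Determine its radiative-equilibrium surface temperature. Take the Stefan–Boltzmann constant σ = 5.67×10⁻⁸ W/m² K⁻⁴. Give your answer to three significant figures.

376 kelvin

The planet absorbs (1−α)S over its disc πR² and re-emits over 4πR², so the mean absorbed flux is (1−0.0528)·3790/4 = 897.5 W/m².
Equating to εσT⁴ with ε = 0.79: T = (897.5/0.79σ)^(1/4) = 376.2 K.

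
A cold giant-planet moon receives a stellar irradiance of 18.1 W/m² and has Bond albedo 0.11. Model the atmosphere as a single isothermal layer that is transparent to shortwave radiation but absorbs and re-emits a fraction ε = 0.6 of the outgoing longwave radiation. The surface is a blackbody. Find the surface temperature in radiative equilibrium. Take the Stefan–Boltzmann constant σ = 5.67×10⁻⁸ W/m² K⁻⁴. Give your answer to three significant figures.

Effective emission temperature (TOA balance): σT_e⁴ = S(1−α)/4 = 4.027 W/m² → T_e = 91.80 K.
For a single slab of emissivity ε, T_s⁴ = 2T_e⁴/(2−ε); thus T_s = 91.80·(1.429)^(1/4) = 100.4 K.

100 kelvin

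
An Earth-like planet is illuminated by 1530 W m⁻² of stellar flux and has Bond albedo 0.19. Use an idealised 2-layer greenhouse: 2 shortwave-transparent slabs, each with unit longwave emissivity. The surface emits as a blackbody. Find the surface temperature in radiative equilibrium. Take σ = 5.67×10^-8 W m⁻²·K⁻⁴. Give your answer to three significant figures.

358 K

OLR = S(1−α)/4 = 309.8 W m⁻²; the top layer radiates at T_e = 271.9 K.
Layer-by-layer balance gives σT_s⁴ = (N+1)σT_e⁴, so T_s = 3^¼·271.9 = 357.8 K.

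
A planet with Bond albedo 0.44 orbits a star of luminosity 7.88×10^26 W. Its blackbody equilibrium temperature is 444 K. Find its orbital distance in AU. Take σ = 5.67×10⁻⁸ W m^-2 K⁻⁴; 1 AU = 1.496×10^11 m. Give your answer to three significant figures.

Energy balance gives S = 4σT⁴/(1−α) = 15740 W m^-2.
Then d = [L/(4πS)]^(1/2) = 6.312×10^10 m, i.e. 0.4219 AU.

0.422 AU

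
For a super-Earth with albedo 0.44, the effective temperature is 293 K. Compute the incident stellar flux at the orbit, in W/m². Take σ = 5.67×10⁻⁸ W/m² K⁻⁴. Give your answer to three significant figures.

2980 W/m²

Invert the energy balance for S: S = 4σT⁴/(1−α).
σT⁴ = 5.67×10⁻⁸·(293)⁴ = 417.9 W/m².
So S = 4×417.9/(1−0.44) = 2985 W/m².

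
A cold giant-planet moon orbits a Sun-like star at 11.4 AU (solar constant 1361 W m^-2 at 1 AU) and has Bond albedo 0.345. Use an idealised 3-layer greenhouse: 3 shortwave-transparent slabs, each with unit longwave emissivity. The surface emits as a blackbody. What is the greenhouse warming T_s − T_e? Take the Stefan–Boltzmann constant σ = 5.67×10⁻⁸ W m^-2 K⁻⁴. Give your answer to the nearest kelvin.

By the inverse-square law, S = 1361/11.4² = 10.47 W m^-2.
Top-of-atmosphere balance: σT_e⁴ = S(1−α)/4 = 1.715 W m^-2 → T_e = 74.16 K.
T_s = (N+1)^(1/4)·T_e = 104.9 K.
So the greenhouse effect raises the surface by 104.9 − 74.16 = 30.72 K.

31 K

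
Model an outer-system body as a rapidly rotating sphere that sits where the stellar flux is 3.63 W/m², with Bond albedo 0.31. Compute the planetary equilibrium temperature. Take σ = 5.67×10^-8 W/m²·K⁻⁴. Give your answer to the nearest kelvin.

Averaging over the sphere, the absorbed flux is S(1−α)/4 = 0.6262 W/m².
Set σT⁴ = 0.6262 → T = (0.6262/σ)^(1/4) = 57.65 K.

58 K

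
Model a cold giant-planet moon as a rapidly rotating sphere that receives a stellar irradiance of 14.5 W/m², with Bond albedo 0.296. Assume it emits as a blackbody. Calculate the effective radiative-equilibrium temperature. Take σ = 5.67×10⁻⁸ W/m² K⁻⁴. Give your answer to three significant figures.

Absorbed flux (global mean): S(1−α)/4 = 14.50·0.704/4 = 2.552 W/m².
Balancing against σT⁴: T = (2.552/5.67×10⁻⁸)^(1/4) = 81.91 K.

81.9 kelvin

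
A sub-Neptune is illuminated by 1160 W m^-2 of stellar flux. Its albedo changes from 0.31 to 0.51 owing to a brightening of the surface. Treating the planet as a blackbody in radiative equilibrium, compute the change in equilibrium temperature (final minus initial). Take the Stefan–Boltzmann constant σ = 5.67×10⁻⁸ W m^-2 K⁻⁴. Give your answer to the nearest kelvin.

With α = 0.31, T₁ = 243.7 K.
With α = 0.51, T₂ = 223.7 K.
Change: 223.7 − 243.7 = -19.99 K.

-20 kelvin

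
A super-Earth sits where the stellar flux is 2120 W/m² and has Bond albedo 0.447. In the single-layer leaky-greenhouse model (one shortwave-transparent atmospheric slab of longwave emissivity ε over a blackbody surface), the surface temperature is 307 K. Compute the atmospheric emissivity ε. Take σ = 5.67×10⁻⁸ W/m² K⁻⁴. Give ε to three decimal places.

TOA balance gives T_e = 268.1 K.
Since (2−ε)/2 = (T_e/T_s)⁴ = 0.5819, ε = 0.8362.

0.836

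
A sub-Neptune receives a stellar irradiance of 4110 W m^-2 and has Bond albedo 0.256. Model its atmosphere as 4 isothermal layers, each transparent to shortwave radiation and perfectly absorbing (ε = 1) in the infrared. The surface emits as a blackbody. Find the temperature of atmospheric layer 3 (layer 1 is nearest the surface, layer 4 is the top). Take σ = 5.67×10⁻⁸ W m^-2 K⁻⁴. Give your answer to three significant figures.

405 K

The effective emission temperature is T_e = [S(1−α)/(4σ)]^¼ = 340.8 K.
Each opaque layer satisfies 2T_j⁴ = T_{j−1}⁴ + T_{j+1}⁴, giving T_k⁴ = (N+1−k)T_e⁴.
With k = 3: T_3 = (4+1−3)^¼·340.8 K = 405.2 K.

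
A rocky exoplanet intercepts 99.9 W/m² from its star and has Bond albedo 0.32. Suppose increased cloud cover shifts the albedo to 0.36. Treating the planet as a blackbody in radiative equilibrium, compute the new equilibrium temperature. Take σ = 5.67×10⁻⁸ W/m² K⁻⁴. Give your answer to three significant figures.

With the new albedo, S(1−α₂)/4 = 15.98 W/m², so T₂ = 129.6 K.

130 kelvin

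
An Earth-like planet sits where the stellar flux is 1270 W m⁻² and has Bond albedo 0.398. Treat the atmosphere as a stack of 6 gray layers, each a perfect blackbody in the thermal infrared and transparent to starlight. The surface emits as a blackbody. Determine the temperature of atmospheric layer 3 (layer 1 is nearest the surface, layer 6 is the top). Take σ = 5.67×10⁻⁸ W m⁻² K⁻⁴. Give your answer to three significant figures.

341 kelvin

The effective emission temperature is T_e = [S(1−α)/(4σ)]^¼ = 241.0 K.
Each opaque layer satisfies 2T_j⁴ = T_{j−1}⁴ + T_{j+1}⁴, giving T_k⁴ = (N+1−k)T_e⁴.
T_3 = (4)^(1/4)·241.0 = 340.8 K.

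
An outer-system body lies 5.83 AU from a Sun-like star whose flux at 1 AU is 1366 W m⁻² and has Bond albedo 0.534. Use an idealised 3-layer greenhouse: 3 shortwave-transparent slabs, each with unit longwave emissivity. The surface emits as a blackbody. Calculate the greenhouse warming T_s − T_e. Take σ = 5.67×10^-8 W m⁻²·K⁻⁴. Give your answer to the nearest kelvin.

Flux at the orbit: S = 1366/(5.83)² = 40.19 W m⁻².
The effective emission temperature is T_e = [S(1−α)/(4σ)]^¼ = 95.33 K.
T_s = (N+1)^(1/4)·T_e = 134.8 K.
So the greenhouse effect raises the surface by 134.8 − 95.33 = 39.49 K.

39 K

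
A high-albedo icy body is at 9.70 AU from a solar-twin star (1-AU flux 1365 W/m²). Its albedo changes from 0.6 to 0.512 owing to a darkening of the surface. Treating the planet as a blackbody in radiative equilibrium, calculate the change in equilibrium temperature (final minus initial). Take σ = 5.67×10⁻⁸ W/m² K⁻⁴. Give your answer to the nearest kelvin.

4 K

Flux at the orbit: S = 1365/(9.70)² = 14.51 W/m².
Before: T₁ = [14.51·0.4/(4σ)]^(1/4) = 71.12 K.
With α = 0.512, T₂ = 74.75 K.
Change: 74.75 − 71.12 = 3.625 K.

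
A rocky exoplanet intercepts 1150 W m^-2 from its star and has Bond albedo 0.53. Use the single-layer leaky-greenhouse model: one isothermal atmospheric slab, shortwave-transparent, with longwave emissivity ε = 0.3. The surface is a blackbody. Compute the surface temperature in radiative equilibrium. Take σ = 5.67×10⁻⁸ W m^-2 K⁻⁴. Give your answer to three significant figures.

230 kelvin

At the top of the atmosphere, σT_e⁴ = S(1−α)/4 = 135.1 W m^-2, giving T_e = 220.9 K.
Surface balance with a leaky layer gives σT_s⁴ = σT_e⁴·2/(2−ε), so T_s = T_e·[2/(2−0.3)]^(1/4) = 230.1 K.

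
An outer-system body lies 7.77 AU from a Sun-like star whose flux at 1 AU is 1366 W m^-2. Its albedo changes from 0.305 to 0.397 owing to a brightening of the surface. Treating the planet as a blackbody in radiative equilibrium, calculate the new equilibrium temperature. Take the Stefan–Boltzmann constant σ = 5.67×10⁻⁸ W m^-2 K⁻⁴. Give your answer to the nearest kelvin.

88 K

Flux at the orbit: S = 1366/(7.77)² = 22.63 W m^-2.
T₂ = [S(1−α₂)/(4σ)]^(1/4) = [22.63·0.603/(4σ)]^(1/4) = 88.07 K.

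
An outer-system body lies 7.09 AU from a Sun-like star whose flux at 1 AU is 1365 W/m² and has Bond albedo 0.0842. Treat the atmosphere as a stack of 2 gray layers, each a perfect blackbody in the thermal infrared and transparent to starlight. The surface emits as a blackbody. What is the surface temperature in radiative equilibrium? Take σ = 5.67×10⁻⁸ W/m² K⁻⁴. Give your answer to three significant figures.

Flux at the orbit: S = 1365/(7.09)² = 27.15 W/m².
The effective emission temperature is T_e = [S(1−α)/(4σ)]^¼ = 102.3 K.
With N = 2 opaque layers, T_s = (N+1)^(1/4)·T_e = 3^(1/4)·102.3 = 134.7 K.

135 K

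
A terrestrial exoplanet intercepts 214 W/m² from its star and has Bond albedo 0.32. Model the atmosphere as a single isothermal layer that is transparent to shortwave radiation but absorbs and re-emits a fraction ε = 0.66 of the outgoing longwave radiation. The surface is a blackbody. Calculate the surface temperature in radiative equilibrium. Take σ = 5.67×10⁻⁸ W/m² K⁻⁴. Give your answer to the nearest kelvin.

Effective emission temperature (TOA balance): σT_e⁴ = S(1−α)/4 = 36.38 W/m² → T_e = 159.2 K.
The surface balance (absorbed SW + ε·downward IR = σT_s⁴) with T_a⁴ = T_s⁴/2 reduces to T_s = T_e·[2/(2−ε)]^¼ = 175.9 K.

176 K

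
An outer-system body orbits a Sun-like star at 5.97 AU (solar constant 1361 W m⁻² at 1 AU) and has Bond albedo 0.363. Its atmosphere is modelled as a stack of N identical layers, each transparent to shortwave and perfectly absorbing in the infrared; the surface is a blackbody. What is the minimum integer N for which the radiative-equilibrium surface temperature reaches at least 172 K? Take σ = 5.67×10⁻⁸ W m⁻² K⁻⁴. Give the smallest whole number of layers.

By the inverse-square law, S = 1361/5.97² = 38.19 W m⁻².
Top-of-atmosphere balance: σT_e⁴ = S(1−α)/4 = 6.081 W m⁻² → T_e = 101.8 K.
T_s = (N+1)^(1/4)·T_e ≥ 172 K requires N+1 ≥ (T_s/T_e)⁴ = (172/101.8)⁴ = 8.160.
So N ≥ 7.160; the smallest integer is N = 8.

8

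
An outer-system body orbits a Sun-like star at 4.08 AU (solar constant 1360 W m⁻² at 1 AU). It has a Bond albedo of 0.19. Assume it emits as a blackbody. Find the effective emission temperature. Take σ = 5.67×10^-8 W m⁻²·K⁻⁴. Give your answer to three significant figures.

By the inverse-square law, S = 1360/4.08² = 81.70 W m⁻².
Averaging over the sphere, the absorbed flux is S(1−α)/4 = 16.54 W m⁻².
In equilibrium σT⁴ equals this, so T = 130.7 K.

131 kelvin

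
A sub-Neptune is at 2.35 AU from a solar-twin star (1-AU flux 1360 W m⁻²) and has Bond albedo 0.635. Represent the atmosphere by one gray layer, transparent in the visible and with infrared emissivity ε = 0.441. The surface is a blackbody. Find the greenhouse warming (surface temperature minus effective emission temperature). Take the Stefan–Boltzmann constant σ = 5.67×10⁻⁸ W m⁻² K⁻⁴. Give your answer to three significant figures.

By the inverse-square law, S = 1360/2.35² = 246.3 W m⁻².
At the top of the atmosphere, σT_e⁴ = S(1−α)/4 = 22.47 W m⁻², giving T_e = 141.1 K.
For a single slab of emissivity ε, T_s⁴ = 2T_e⁴/(2−ε); thus T_s = 141.1·(1.283)^(1/4) = 150.2 K.
T_s − T_e = 150.2 − 141.1 = 9.066 K.

9.07 K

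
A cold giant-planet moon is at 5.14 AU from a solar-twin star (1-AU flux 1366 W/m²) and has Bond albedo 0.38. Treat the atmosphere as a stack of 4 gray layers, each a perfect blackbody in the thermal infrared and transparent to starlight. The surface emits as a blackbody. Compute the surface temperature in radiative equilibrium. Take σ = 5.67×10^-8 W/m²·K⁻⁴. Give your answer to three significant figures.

Flux at the orbit: S = 1366/(5.14)² = 51.70 W/m².
The effective emission temperature is T_e = [S(1−α)/(4σ)]^¼ = 109.0 K.
For an N-layer opaque stack, T_s⁴ = (N+1)T_e⁴, hence T_s = (5)^(1/4)×109.0 K = 163.0 K.

163 K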